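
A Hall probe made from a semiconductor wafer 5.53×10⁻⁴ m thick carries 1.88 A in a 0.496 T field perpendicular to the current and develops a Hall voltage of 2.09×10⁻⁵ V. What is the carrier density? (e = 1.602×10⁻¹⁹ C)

n ≈ 5.04×10²⁶ m⁻³

From V_H = IB/(n e t), n = IB/(V_H e t).
n = (1.88)(0.496)/((2.09×10⁻⁵)(1.602×10⁻¹⁹)(5.53×10⁻⁴)) ≈ 5.04×10²⁶ m⁻³.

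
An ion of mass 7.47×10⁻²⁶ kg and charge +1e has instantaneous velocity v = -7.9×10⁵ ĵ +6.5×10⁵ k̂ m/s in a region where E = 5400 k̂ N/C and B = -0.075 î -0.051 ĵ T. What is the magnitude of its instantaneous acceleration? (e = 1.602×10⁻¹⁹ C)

v×B = (3.32×10⁴, -4.88×10⁴, -5.92×10⁴) N/C.
E + v×B = (3.32×10⁴, -4.88×10⁴, -5.38×10⁴) N/C.
F = q(E + v×B) = (1.602×10⁻¹⁹ C)·(3.32×10⁴, -4.88×10⁴, -5.38×10⁴) = (5.31×10⁻¹⁵, -7.81×10⁻¹⁵, -8.63×10⁻¹⁵) N.
|a| = |F|/m = 1.279×10⁻¹⁴/7.47×10⁻²⁶ ≈ 1.71×10¹¹ m/s².

|a| ≈ 1.71×10¹¹ m/s²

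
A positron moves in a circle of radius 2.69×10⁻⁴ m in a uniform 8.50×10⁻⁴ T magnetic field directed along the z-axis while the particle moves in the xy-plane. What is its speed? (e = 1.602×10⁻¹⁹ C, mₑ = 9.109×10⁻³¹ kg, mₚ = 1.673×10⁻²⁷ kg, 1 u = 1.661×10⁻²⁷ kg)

From |q|vB = mv²/r, v = |q|Br/m.
v = (1.602×10⁻¹⁹)(8.50×10⁻⁴)(2.69×10⁻⁴)/9.109×10⁻³¹ ≈ 4.02×10⁴ m/s.

v ≈ 4.02×10⁴ m/s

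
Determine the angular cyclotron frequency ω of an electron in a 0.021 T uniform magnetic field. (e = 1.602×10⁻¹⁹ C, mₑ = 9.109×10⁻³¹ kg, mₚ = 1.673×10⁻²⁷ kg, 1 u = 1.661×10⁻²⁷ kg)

ω = |q|B/m.
ω = (1.602×10⁻¹⁹)(0.021)/9.109×10⁻³¹ ≈ 3.7×10⁹ rad/s.

ω ≈ 3.7×10⁹ rad/s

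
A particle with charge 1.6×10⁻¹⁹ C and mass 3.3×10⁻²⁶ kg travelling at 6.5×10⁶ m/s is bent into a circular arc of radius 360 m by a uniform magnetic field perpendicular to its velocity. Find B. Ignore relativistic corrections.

From |q|vB = mv²/r, B = mv/(|q|r).
B = (3.3×10⁻²⁶)(6.5×10⁶)/((1.6×10⁻¹⁹)(360)) ≈ 3.7×10⁻³ T.

B ≈ 3.7×10⁻³ T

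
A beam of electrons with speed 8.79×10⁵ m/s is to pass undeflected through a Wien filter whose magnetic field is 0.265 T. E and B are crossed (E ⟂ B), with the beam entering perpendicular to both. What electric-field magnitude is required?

For straight-line motion qE = qvB, so E = vB.
E = 8.79×10⁵ × 0.265 = 2.33×10⁵ V/m.

E = 2.33×10⁵ V/m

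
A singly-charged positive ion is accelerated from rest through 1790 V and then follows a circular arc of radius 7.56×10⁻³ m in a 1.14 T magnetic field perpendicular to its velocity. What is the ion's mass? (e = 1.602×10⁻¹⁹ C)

Combine |q|V = ½mv² and r = mv/(|q|B): eliminate v to get m = qB²r²/(2V).
m = (1.602×10⁻¹⁹)(1.14)²(7.56×10⁻³)²/(2·1790) ≈ 3.32×10⁻²⁷ kg.

m ≈ 3.32×10⁻²⁷ kg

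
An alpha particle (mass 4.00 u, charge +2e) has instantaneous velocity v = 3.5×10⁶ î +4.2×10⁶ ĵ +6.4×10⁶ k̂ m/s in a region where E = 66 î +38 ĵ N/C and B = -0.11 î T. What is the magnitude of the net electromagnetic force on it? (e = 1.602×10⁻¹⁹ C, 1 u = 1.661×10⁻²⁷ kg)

v×B = (0, -7.04×10⁵, 4.62×10⁵) N/C.
E + v×B = (66.0, -7.04×10⁵, 4.62×10⁵) N/C.
F = q(E + v×B) = (3.204×10⁻¹⁹ C)·(66.0, -7.04×10⁵, 4.62×10⁵) = (2.11×10⁻¹⁷, -2.26×10⁻¹³, 1.48×10⁻¹³) N.
|F| = 2.70×10⁻¹³ N.

|F| ≈ 2.70×10⁻¹³ N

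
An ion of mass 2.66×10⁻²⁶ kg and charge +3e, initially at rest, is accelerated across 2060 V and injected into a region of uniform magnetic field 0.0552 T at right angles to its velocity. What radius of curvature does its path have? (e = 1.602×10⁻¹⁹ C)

r ≈ 0.274 m

Acceleration: |q|V = ½mv² ⇒ v = √(2|q|V/m) = √(2·4.806×10⁻¹⁹·2060/2.66×10⁻²⁶) ≈ 2.728×10⁵ m/s.
In the field: r = mv/(|q|B) = (2.66×10⁻²⁶)(2.728×10⁵)/((4.806×10⁻¹⁹)(0.0552)) ≈ 0.274 m.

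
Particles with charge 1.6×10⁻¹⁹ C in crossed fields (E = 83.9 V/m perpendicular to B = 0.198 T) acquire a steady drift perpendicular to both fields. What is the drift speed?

v_d ≈ 424 m/s

The steady drift has the magnetic force balancing the electric force, so v_d = E/B.
v_d = 83.9/0.198 = 424 m/s.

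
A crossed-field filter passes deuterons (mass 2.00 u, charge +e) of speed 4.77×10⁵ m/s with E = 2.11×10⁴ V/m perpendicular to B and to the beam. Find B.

Balance of forces in the selector: qE = qvB ⇒ B = E/v.
B = 2.11×10⁴/4.77×10⁵ = 0.0442 T.

B = 0.0442 T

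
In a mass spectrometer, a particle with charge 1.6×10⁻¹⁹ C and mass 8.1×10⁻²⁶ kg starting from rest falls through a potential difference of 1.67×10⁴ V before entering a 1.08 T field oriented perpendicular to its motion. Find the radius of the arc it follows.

Acceleration: |q|V = ½mv² ⇒ v = √(2|q|V/m) = √(2·1.6×10⁻¹⁹·1.67×10⁴/8.1×10⁻²⁶) ≈ 2.569×10⁵ m/s.
In the field: r = mv/(|q|B) = (8.1×10⁻²⁶)(2.569×10⁵)/((1.6×10⁻¹⁹)(1.08)) ≈ 0.120 m.

r ≈ 0.120 m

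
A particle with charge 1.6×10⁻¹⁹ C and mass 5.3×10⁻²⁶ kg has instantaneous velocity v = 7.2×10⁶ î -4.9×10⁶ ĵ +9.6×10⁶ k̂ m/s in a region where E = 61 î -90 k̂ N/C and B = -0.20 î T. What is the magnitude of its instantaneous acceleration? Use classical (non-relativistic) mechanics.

|a| ≈ 6.51×10¹² m/s²

v×B = (0, -1.92×10⁶, -9.80×10⁵) N/C.
E + v×B = (61.0, -1.92×10⁶, -9.80×10⁵) N/C.
F = q(E + v×B) = (1.6×10⁻¹⁹ C)·(61.0, -1.92×10⁶, -9.80×10⁵) = (9.76×10⁻¹⁸, -3.07×10⁻¹³, -1.57×10⁻¹³) N.
|a| = |F|/m = 3.449×10⁻¹³/5.3×10⁻²⁶ ≈ 6.51×10¹² m/s².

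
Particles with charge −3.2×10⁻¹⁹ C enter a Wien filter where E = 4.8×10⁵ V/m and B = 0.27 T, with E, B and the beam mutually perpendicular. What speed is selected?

v = 1.8×10⁶ m/s

Zero net Lorentz force requires |qE| = |q v×B|, i.e. E = vB.
v = E/B = 4.8×10⁵/0.27 = 1.8×10⁶ m/s.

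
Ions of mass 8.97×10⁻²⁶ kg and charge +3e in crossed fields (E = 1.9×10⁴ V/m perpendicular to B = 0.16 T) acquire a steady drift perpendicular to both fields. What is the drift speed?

v_d ≈ 1.2×10⁵ m/s

The E×B drift speed is v_d = E/B.
v_d = 1.9×10⁴/0.16 = 1.2×10⁵ m/s.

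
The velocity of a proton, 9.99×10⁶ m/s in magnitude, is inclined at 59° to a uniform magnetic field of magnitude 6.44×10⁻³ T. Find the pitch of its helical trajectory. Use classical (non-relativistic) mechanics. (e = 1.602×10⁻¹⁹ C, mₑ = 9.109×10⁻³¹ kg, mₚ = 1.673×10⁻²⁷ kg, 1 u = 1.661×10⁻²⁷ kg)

p ≈ 52.4 m

v∥ = v cosθ = 9.99×10⁶·cos59° ≈ 5.145×10⁶ m/s.
T = 2πm/(|q|B) = 2π(1.673×10⁻²⁷)/((1.602×10⁻¹⁹)(6.44×10⁻³)) ≈ 1.019×10⁻⁵ s.
pitch = v∥ T = (5.145×10⁶)(1.019×10⁻⁵) ≈ 52.4 m.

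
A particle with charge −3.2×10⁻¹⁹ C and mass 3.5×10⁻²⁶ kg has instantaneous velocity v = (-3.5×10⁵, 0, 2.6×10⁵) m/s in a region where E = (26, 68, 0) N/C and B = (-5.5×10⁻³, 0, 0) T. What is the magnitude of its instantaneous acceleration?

v×B = (0, -1430, 0) N/C.
E + v×B = (26.0, -1360, 0) N/C.
F = q(E + v×B) = (−3.2×10⁻¹⁹ C)·(26.0, -1360, 0) = (-8.32×10⁻¹⁸, 4.36×10⁻¹⁶, 0) N.
|a| = |F|/m = 4.359×10⁻¹⁶/3.5×10⁻²⁶ ≈ 1.25×10¹⁰ m/s².

|a| ≈ 1.25×10¹⁰ m/s²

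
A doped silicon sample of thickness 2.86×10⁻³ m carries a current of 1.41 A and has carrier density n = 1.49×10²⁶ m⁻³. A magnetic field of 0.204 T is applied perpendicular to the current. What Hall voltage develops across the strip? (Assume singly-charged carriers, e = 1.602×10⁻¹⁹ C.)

V_H = IB/(n e t).
V_H = (1.41)(0.204)/((1.49×10²⁶)(1.602×10⁻¹⁹)(2.86×10⁻³)) ≈ 4.21×10⁻⁶ V.

V_H ≈ 4.21×10⁻⁶ V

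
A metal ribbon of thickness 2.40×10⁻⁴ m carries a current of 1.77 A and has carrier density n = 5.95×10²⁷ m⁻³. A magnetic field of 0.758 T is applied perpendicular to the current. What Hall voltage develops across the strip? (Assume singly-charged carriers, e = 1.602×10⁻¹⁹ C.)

V_H ≈ 5.86×10⁻⁶ V

V_H = IB/(n e t).
V_H = (1.77)(0.758)/((5.95×10²⁷)(1.602×10⁻¹⁹)(2.40×10⁻⁴)) ≈ 5.86×10⁻⁶ V.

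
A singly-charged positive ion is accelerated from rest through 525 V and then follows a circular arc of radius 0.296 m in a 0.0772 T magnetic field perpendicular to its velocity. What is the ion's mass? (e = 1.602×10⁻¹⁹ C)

m ≈ 7.97×10⁻²⁶ kg

Combine |q|V = ½mv² and r = mv/(|q|B): eliminate v to get m = qB²r²/(2V).
m = (1.602×10⁻¹⁹)(0.0772)²(0.296)²/(2·525) ≈ 7.97×10⁻²⁶ kg.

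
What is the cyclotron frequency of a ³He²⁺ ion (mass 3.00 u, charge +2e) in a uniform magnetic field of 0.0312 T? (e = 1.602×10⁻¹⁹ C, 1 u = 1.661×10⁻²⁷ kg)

f ≈ 3.19×10⁵ Hz

f = |q|B/(2πm).
f = (3.204×10⁻¹⁹)(0.0312)/(2π·4.983×10⁻²⁷) ≈ 3.19×10⁵ Hz.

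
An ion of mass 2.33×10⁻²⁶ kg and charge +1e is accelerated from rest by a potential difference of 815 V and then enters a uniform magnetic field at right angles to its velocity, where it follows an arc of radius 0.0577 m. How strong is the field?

v = √(2|q|V/m) = √(2·1.602×10⁻¹⁹·815/2.33×10⁻²⁶) ≈ 1.059×10⁵ m/s.
B = mv/(|q|r) = (2.33×10⁻²⁶)(1.059×10⁵)/((1.602×10⁻¹⁹)(0.0577)) ≈ 0.267 T.

B ≈ 0.267 T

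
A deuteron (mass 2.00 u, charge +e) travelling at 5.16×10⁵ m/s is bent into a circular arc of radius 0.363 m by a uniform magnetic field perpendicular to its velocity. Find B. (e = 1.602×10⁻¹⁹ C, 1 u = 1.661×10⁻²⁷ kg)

From |q|vB = mv²/r, B = mv/(|q|r).
B = (3.322×10⁻²⁷)(5.16×10⁵)/((1.602×10⁻¹⁹)(0.363)) ≈ 0.0295 T.

B ≈ 0.0295 T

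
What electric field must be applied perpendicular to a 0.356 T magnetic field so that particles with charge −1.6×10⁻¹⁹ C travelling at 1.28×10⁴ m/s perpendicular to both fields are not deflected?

E = 4560 V/m

For straight-line motion qE = qvB, so E = vB.
E = 1.28×10⁴ × 0.356 = 4560 V/m.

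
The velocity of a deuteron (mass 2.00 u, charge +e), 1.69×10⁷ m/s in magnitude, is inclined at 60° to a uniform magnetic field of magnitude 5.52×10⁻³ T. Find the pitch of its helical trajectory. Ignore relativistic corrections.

p ≈ 199 m

v∥ = v cosθ = 1.69×10⁷·cos60° ≈ 8.450×10⁶ m/s.
T = 2πm/(|q|B) = 2π(3.322×10⁻²⁷)/((1.602×10⁻¹⁹)(5.52×10⁻³)) ≈ 2.360×10⁻⁵ s.
pitch = v∥ T = (8.450×10⁶)(2.360×10⁻⁵) ≈ 199 m.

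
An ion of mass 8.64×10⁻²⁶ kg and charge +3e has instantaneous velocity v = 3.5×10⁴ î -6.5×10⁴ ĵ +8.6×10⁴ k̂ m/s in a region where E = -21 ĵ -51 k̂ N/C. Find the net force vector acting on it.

Only an electric field acts, so F = qE = (4.806×10⁻¹⁹ C)·(0, -21.0, -51.0) = (0, -1.01×10⁻¹⁷, -2.45×10⁻¹⁷) N.

F ≈ (0, -1.01×10⁻¹⁷, -2.45×10⁻¹⁷) N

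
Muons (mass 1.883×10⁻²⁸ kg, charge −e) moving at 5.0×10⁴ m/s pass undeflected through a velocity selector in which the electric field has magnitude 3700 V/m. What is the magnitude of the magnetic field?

Balance of forces in the selector: qE = qvB ⇒ B = E/v.
B = 3700/5.0×10⁴ = 0.074 T.

B = 0.074 T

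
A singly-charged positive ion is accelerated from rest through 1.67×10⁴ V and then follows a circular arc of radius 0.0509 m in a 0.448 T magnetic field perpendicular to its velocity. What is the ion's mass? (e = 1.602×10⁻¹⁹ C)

Combine |q|V = ½mv² and r = mv/(|q|B): eliminate v to get m = qB²r²/(2V).
m = (1.602×10⁻¹⁹)(0.448)²(0.0509)²/(2·1.67×10⁴) ≈ 2.49×10⁻²⁷ kg.

m ≈ 2.49×10⁻²⁷ kg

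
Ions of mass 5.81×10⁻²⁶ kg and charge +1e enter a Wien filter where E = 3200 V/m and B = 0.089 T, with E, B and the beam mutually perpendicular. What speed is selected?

v = 3.6×10⁴ m/s

Straight-line motion ⇒ electric and magnetic forces cancel, so E = vB.
v = E/B = 3200/0.089 = 3.6×10⁴ m/s.
The result is independent of the particle's charge and mass.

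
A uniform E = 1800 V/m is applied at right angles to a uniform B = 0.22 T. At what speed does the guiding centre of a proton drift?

The steady drift has the magnetic force balancing the electric force, so v_d = E/B.
v_d = 1800/0.22 = 8200 m/s.

v_d ≈ 8200 m/s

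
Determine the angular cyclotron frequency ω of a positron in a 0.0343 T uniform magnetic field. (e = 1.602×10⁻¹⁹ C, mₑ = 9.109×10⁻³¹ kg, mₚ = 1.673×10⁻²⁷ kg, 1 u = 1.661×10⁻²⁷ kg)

ω ≈ 6.03×10⁹ rad/s

ω = |q|B/m.
ω = (1.602×10⁻¹⁹)(0.0343)/9.109×10⁻³¹ ≈ 6.03×10⁹ rad/s.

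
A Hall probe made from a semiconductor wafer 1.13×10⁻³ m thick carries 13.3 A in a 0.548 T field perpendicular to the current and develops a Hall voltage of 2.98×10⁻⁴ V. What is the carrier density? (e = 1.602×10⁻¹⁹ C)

From V_H = IB/(n e t), n = IB/(V_H e t).
n = (13.3)(0.548)/((2.98×10⁻⁴)(1.602×10⁻¹⁹)(1.13×10⁻³)) ≈ 1.35×10²⁶ m⁻³.

n ≈ 1.35×10²⁶ m⁻³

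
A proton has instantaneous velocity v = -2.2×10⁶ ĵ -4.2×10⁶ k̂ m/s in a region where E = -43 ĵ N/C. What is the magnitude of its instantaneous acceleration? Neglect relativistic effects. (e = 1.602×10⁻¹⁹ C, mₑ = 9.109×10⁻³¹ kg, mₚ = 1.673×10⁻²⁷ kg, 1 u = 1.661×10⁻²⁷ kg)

Only an electric field acts, so F = qE = (1.602×10⁻¹⁹ C)·(0, -43.0, 0) = (0, -6.89×10⁻¹⁸, 0) N.
|a| = |F|/m = 6.889×10⁻¹⁸/1.673×10⁻²⁷ ≈ 4.12×10⁹ m/s².

|a| ≈ 4.12×10⁹ m/s²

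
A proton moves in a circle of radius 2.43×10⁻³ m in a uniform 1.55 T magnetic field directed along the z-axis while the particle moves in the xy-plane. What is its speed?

v ≈ 3.61×10⁵ m/s

From |q|vB = mv²/r, v = |q|Br/m.
v = (1.602×10⁻¹⁹)(1.55)(2.43×10⁻³)/1.673×10⁻²⁷ ≈ 3.61×10⁵ m/s.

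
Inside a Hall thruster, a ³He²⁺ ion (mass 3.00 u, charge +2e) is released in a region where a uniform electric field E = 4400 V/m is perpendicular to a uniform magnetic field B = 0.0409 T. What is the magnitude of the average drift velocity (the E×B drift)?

v_d ≈ 1.08×10⁵ m/s

In crossed fields the guiding centre drifts at v_d = |E×B|/B² = E/B, independent of charge and mass.
v_d = 4400/0.0409 = 1.08×10⁵ m/s.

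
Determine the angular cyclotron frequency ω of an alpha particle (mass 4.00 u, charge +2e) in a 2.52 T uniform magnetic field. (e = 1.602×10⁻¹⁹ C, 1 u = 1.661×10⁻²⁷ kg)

ω ≈ 1.22×10⁸ rad/s

ω = |q|B/m.
ω = (3.204×10⁻¹⁹)(2.52)/6.644×10⁻²⁷ ≈ 1.22×10⁸ rad/s.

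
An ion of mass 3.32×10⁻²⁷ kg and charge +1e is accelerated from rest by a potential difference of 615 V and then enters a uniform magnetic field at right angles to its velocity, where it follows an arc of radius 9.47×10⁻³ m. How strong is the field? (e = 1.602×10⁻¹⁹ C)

B ≈ 0.533 T

v = √(2|q|V/m) = √(2·1.602×10⁻¹⁹·615/3.32×10⁻²⁷) ≈ 2.436×10⁵ m/s.
B = mv/(|q|r) = (3.32×10⁻²⁷)(2.436×10⁵)/((1.602×10⁻¹⁹)(9.47×10⁻³)) ≈ 0.533 T.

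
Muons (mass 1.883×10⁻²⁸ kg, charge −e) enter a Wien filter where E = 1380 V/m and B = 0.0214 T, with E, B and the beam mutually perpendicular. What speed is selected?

v = 6.45×10⁴ m/s

For undeflected motion the electric and magnetic forces balance: qE = qvB.
v = E/B = 1380/0.0214 = 6.45×10⁴ m/s.
The result is independent of the particle's charge and mass.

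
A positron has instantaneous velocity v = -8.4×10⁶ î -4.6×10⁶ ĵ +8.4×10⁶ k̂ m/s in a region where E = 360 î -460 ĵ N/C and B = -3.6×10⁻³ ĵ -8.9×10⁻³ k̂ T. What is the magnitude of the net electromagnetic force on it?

|F| ≈ 1.73×10⁻¹⁴ N

v×B = (7.12×10⁴, -7.48×10⁴, 3.02×10⁴) N/C.
E + v×B = (7.15×10⁴, -7.52×10⁴, 3.02×10⁴) N/C.
F = q(E + v×B) = (1.602×10⁻¹⁹ C)·(7.15×10⁴, -7.52×10⁴, 3.02×10⁴) = (1.15×10⁻¹⁴, -1.21×10⁻¹⁴, 4.84×10⁻¹⁵) N.
|F| = 1.73×10⁻¹⁴ N.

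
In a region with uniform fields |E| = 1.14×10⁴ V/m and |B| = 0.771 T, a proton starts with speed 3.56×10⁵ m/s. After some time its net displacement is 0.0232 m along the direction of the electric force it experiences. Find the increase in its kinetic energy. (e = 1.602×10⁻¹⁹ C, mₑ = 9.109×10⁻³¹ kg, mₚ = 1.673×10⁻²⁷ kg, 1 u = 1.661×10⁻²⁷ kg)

The magnetic force is always ⟂ v and does no work; only the electric force changes KE.
ΔKE = F_E · d = |q|E d = (1.602×10⁻¹⁹)(1.14×10⁴)(0.0232) ≈ 4.24×10⁻¹⁷ J.

ΔKE ≈ 4.24×10⁻¹⁷ J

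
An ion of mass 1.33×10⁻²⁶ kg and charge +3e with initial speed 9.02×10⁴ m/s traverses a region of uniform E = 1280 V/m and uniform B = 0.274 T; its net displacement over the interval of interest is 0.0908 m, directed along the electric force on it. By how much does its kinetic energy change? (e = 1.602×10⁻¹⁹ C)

The magnetic force is always ⟂ v and does no work; only the electric force changes KE.
ΔKE = F_E · d = |q|E d = (4.806×10⁻¹⁹)(1280)(0.0908) ≈ 5.59×10⁻¹⁷ J.

ΔKE ≈ 5.59×10⁻¹⁷ J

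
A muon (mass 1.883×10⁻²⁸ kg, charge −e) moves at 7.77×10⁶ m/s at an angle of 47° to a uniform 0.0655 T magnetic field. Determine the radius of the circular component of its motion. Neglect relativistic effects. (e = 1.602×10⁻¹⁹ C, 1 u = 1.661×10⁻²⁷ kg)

r ≈ 0.102 m

v⊥ = v sinθ = 7.77×10⁶·sin47° ≈ 5.683×10⁶ m/s.
r = m v⊥/(|q|B) = (1.883×10⁻²⁸)(5.683×10⁶)/((1.602×10⁻¹⁹)(0.0655)) ≈ 0.102 m.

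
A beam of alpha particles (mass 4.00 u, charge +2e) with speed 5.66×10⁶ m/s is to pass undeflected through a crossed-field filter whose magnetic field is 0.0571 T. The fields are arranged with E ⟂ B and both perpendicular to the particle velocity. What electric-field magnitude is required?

For straight-line motion qE = qvB, so E = vB.
E = 5.66×10⁶ × 0.0571 = 3.23×10⁵ V/m.

E = 3.23×10⁵ V/m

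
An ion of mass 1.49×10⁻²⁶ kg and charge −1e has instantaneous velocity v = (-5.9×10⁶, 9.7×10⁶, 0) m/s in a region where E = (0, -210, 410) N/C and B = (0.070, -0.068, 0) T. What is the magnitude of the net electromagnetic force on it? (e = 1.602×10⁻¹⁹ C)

v×B = (0, 0, -2.78×10⁵) N/C.
E + v×B = (0, -210, -2.77×10⁵) N/C.
F = q(E + v×B) = (−1.602×10⁻¹⁹ C)·(0, -210, -2.77×10⁵) = (0, 3.36×10⁻¹⁷, 4.44×10⁻¹⁴) N.
|F| = 4.44×10⁻¹⁴ N.

|F| ≈ 4.44×10⁻¹⁴ N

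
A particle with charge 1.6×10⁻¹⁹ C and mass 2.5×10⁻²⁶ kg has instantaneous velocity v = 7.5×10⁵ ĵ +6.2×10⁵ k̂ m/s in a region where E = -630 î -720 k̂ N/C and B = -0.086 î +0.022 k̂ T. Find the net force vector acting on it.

F ≈ (2.54×10⁻¹⁵, -8.53×10⁻¹⁵, 1.02×10⁻¹⁴) N

v×B = (1.65×10⁴, -5.33×10⁴, 6.45×10⁴) N/C.
E + v×B = (1.59×10⁴, -5.33×10⁴, 6.38×10⁴) N/C.
F = q(E + v×B) = (1.6×10⁻¹⁹ C)·(1.59×10⁴, -5.33×10⁴, 6.38×10⁴) = (2.54×10⁻¹⁵, -8.53×10⁻¹⁵, 1.02×10⁻¹⁴) N.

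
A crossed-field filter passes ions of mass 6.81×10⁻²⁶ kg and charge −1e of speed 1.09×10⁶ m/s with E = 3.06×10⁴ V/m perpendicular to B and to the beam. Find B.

Balance of forces in the selector: qE = qvB ⇒ B = E/v.
B = 3.06×10⁴/1.09×10⁶ = 0.0281 T.

B = 0.0281 T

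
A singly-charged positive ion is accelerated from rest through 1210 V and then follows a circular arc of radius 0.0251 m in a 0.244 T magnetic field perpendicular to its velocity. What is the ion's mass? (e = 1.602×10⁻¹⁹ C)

m ≈ 2.48×10⁻²⁷ kg

Combine |q|V = ½mv² and r = mv/(|q|B): eliminate v to get m = qB²r²/(2V).
m = (1.602×10⁻¹⁹)(0.244)²(0.0251)²/(2·1210) ≈ 2.48×10⁻²⁷ kg.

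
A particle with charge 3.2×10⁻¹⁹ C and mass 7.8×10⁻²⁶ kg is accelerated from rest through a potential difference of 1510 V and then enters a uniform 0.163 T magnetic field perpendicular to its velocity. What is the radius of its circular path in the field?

r ≈ 0.166 m

Acceleration: |q|V = ½mv² ⇒ v = √(2|q|V/m) = √(2·3.2×10⁻¹⁹·1510/7.8×10⁻²⁶) ≈ 1.113×10⁵ m/s.
In the field: r = mv/(|q|B) = (7.8×10⁻²⁶)(1.113×10⁵)/((3.2×10⁻¹⁹)(0.163)) ≈ 0.166 m.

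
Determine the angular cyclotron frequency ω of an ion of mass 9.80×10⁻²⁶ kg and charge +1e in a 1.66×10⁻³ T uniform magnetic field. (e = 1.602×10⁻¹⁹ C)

ω ≈ 2710 rad/s

ω = |q|B/m.
ω = (1.602×10⁻¹⁹)(1.66×10⁻³)/9.80×10⁻²⁶ ≈ 2710 rad/s.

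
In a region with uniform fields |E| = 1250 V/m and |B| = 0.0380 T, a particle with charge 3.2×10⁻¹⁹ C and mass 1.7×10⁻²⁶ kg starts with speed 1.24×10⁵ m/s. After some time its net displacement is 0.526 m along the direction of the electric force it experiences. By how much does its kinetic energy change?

The magnetic force is always ⟂ v and does no work; only the electric force changes KE.
ΔKE = F_E · d = |q|E d = (3.2×10⁻¹⁹)(1250)(0.526) ≈ 2.10×10⁻¹⁶ J.

ΔKE ≈ 2.10×10⁻¹⁶ J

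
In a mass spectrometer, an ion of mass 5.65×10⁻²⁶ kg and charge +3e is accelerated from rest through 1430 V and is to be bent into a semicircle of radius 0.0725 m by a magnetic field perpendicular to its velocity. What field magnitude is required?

v = √(2|q|V/m) = √(2·4.806×10⁻¹⁹·1430/5.65×10⁻²⁶) ≈ 1.560×10⁵ m/s.
B = mv/(|q|r) = (5.65×10⁻²⁶)(1.560×10⁵)/((4.806×10⁻¹⁹)(0.0725)) ≈ 0.253 T.

B ≈ 0.253 T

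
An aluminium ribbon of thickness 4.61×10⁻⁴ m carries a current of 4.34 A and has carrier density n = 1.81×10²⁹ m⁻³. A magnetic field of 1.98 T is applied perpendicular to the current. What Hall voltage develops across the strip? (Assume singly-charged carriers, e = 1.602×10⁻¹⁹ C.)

V_H = IB/(n e t).
V_H = (4.34)(1.98)/((1.81×10²⁹)(1.602×10⁻¹⁹)(4.61×10⁻⁴)) ≈ 6.43×10⁻⁷ V.

V_H ≈ 6.43×10⁻⁷ V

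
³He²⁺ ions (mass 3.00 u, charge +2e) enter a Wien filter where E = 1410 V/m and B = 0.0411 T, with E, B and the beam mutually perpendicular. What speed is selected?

v = 3.43×10⁴ m/s

Straight-line motion ⇒ electric and magnetic forces cancel, so E = vB.
v = E/B = 1410/0.0411 = 3.43×10⁴ m/s.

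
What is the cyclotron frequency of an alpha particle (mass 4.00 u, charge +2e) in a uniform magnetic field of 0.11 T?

f = |q|B/(2πm).
f = (3.204×10⁻¹⁹)(0.11)/(2π·6.644×10⁻²⁷) ≈ 8.4×10⁵ Hz.

f ≈ 8.4×10⁵ Hz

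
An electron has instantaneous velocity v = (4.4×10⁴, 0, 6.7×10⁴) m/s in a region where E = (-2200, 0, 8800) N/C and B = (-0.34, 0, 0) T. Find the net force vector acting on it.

v×B = (0, -2.28×10⁴, 0) N/C.
E + v×B = (-2200, -2.28×10⁴, 8800) N/C.
F = q(E + v×B) = (−1.602×10⁻¹⁹ C)·(-2200, -2.28×10⁴, 8800) = (3.52×10⁻¹⁶, 3.65×10⁻¹⁵, -1.41×10⁻¹⁵) N.

F ≈ (3.52×10⁻¹⁶, 3.65×10⁻¹⁵, -1.41×10⁻¹⁵) N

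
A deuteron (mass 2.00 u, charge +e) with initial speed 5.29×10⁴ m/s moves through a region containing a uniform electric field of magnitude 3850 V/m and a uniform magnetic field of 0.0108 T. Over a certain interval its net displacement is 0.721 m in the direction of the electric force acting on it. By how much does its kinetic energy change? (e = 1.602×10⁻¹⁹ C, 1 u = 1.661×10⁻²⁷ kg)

ΔKE ≈ 4.45×10⁻¹⁶ J

The magnetic force is always ⟂ v and does no work; only the electric force changes KE.
ΔKE = F_E · d = |q|E d = (1.602×10⁻¹⁹)(3850)(0.721) ≈ 4.45×10⁻¹⁶ J.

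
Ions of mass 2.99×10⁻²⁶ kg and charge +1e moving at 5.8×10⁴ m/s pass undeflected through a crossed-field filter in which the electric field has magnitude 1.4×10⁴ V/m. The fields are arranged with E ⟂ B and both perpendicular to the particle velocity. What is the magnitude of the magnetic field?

Balance of forces in the selector: qE = qvB ⇒ B = E/v.
B = 1.4×10⁴/5.8×10⁴ = 0.24 T.

B = 0.24 T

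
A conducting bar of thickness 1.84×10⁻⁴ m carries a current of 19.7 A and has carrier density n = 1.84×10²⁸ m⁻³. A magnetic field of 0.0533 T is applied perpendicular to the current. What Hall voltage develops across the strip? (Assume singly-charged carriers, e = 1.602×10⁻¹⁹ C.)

V_H = IB/(n e t).
V_H = (19.7)(0.0533)/((1.84×10²⁸)(1.602×10⁻¹⁹)(1.84×10⁻⁴)) ≈ 1.94×10⁻⁶ V.

V_H ≈ 1.94×10⁻⁶ V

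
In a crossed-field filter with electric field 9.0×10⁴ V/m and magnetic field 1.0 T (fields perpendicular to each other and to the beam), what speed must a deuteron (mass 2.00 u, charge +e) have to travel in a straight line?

v = 9.0×10⁴ m/s

Straight-line motion ⇒ electric and magnetic forces cancel, so E = vB.
v = E/B = 9.0×10⁴/1.0 = 9.0×10⁴ m/s.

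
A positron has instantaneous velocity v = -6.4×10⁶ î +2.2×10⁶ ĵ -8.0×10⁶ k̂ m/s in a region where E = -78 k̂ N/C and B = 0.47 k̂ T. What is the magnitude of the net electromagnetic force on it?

|F| ≈ 5.10×10⁻¹³ N

v×B = (1.03×10⁶, 3.01×10⁶, 0) N/C.
E + v×B = (1.03×10⁶, 3.01×10⁶, -78.0) N/C.
F = q(E + v×B) = (1.602×10⁻¹⁹ C)·(1.03×10⁶, 3.01×10⁶, -78.0) = (1.66×10⁻¹³, 4.82×10⁻¹³, -1.25×10⁻¹⁷) N.
|F| = 5.10×10⁻¹³ N.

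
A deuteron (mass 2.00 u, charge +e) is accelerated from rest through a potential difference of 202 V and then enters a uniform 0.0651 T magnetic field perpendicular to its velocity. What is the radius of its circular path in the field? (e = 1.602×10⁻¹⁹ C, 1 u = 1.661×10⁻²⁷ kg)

Acceleration: |q|V = ½mv² ⇒ v = √(2|q|V/m) = √(2·1.602×10⁻¹⁹·202/3.322×10⁻²⁷) ≈ 1.396×10⁵ m/s.
In the field: r = mv/(|q|B) = (3.322×10⁻²⁷)(1.396×10⁵)/((1.602×10⁻¹⁹)(0.0651)) ≈ 0.0445 m.

r ≈ 0.0445 m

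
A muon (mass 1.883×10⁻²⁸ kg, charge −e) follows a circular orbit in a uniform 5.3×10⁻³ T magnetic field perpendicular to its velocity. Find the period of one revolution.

The cyclotron period depends only on m, q, B: T = 2πm/(|q|B).
T = 2π(1.883×10⁻²⁸)/((1.602×10⁻¹⁹)(5.3×10⁻³)) ≈ 1.4×10⁻⁶ s.

T ≈ 1.4×10⁻⁶ s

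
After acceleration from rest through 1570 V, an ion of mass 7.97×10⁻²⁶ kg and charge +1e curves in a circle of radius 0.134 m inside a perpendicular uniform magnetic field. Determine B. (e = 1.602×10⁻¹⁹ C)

B ≈ 0.295 T

v = √(2|q|V/m) = √(2·1.602×10⁻¹⁹·1570/7.97×10⁻²⁶) ≈ 7.945×10⁴ m/s.
B = mv/(|q|r) = (7.97×10⁻²⁶)(7.945×10⁴)/((1.602×10⁻¹⁹)(0.134)) ≈ 0.295 T.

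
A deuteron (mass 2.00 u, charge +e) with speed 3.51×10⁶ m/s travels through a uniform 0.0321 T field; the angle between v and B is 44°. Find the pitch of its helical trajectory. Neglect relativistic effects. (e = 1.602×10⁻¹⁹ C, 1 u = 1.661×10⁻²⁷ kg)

p ≈ 10.2 m

v∥ = v cosθ = 3.51×10⁶·cos44° ≈ 2.525×10⁶ m/s.
T = 2πm/(|q|B) = 2π(3.322×10⁻²⁷)/((1.602×10⁻¹⁹)(0.0321)) ≈ 4.059×10⁻⁶ s.
pitch = v∥ T = (2.525×10⁶)(4.059×10⁻⁶) ≈ 10.2 m.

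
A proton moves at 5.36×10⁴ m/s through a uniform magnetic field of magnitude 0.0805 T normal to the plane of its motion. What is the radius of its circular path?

r ≈ 6.95×10⁻³ m

The magnetic force provides the centripetal force: |q|vB = mv²/r.
r = mv/(|q|B) = (1.673×10⁻²⁷)(5.36×10⁴)/((1.602×10⁻¹⁹)(0.0805)) ≈ 6.95×10⁻³ m.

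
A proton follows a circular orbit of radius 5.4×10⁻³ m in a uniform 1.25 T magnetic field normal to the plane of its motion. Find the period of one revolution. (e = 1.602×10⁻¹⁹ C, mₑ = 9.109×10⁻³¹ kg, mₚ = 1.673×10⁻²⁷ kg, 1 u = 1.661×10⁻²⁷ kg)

The cyclotron period depends only on m, q, B: T = 2πm/(|q|B).
T = 2π(1.673×10⁻²⁷)/((1.602×10⁻¹⁹)(1.25)) ≈ 5.25×10⁻⁸ s.

T ≈ 5.25×10⁻⁸ s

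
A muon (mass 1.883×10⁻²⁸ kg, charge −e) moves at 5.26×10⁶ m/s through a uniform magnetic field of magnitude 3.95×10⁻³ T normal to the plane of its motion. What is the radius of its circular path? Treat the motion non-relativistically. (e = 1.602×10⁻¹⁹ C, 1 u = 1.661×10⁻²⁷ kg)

r ≈ 1.57 m

The magnetic force provides the centripetal force: |q|vB = mv²/r.
r = mv/(|q|B) = (1.883×10⁻²⁸)(5.26×10⁶)/((1.602×10⁻¹⁹)(3.95×10⁻³)) ≈ 1.57 m.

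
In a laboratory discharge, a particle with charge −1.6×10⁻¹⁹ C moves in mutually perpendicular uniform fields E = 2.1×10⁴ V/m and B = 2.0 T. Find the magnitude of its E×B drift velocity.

v_d ≈ 1.0×10⁴ m/s

The E×B drift speed is v_d = E/B.
v_d = 2.1×10⁴/2.0 = 1.0×10⁴ m/s.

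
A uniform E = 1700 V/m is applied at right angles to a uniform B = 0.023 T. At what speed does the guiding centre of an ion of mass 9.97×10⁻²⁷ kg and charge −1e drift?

v_d ≈ 7.4×10⁴ m/s

The steady drift has the magnetic force balancing the electric force, so v_d = E/B.
v_d = 1700/0.023 = 7.4×10⁴ m/s.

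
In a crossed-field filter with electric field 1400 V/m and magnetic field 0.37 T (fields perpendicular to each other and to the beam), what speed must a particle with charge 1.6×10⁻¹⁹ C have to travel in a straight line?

v = 3800 m/s

Zero net Lorentz force requires |qE| = |q v×B|, i.e. E = vB.
v = E/B = 1400/0.37 = 3800 m/s.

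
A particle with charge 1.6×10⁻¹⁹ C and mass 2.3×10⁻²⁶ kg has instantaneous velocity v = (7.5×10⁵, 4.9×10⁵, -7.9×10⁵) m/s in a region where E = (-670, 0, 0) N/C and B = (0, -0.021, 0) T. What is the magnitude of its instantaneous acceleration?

|a| ≈ 1.63×10¹¹ m/s²

v×B = (-1.66×10⁴, 0, -1.58×10⁴) N/C.
E + v×B = (-1.73×10⁴, 0, -1.58×10⁴) N/C.
F = q(E + v×B) = (1.6×10⁻¹⁹ C)·(-1.73×10⁴, 0, -1.58×10⁴) = (-2.76×10⁻¹⁵, 0, -2.52×10⁻¹⁵) N.
|a| = |F|/m = 3.739×10⁻¹⁵/2.3×10⁻²⁶ ≈ 1.63×10¹¹ m/s².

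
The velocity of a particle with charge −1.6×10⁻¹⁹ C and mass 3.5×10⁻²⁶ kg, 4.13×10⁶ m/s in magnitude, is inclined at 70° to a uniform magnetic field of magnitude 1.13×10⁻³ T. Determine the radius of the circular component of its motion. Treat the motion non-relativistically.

v⊥ = v sinθ = 4.13×10⁶·sin70° ≈ 3.881×10⁶ m/s.
r = m v⊥/(|q|B) = (3.5×10⁻²⁶)(3.881×10⁶)/((1.6×10⁻¹⁹)(1.13×10⁻³)) ≈ 751 m.

r ≈ 751 m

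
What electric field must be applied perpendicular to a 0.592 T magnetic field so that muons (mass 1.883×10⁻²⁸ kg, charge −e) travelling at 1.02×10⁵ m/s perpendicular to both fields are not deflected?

For straight-line motion qE = qvB, so E = vB.
E = 1.02×10⁵ × 0.592 = 6.04×10⁴ V/m.

E = 6.04×10⁴ V/m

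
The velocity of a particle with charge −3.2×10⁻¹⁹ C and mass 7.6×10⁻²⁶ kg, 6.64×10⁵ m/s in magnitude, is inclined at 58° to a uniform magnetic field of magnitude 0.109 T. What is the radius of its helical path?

v⊥ = v sinθ = 6.64×10⁵·sin58° ≈ 5.631×10⁵ m/s.
r = m v⊥/(|q|B) = (7.6×10⁻²⁶)(5.631×10⁵)/((3.2×10⁻¹⁹)(0.109)) ≈ 1.23 m.

r ≈ 1.23 m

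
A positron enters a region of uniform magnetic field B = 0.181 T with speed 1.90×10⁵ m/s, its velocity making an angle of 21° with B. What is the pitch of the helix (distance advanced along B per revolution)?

v∥ = v cosθ = 1.90×10⁵·cos21° ≈ 1.774×10⁵ m/s.
T = 2πm/(|q|B) = 2π(9.109×10⁻³¹)/((1.602×10⁻¹⁹)(0.181)) ≈ 1.974×10⁻¹⁰ s.
pitch = v∥ T = (1.774×10⁵)(1.974×10⁻¹⁰) ≈ 3.50×10⁻⁵ m.

p ≈ 3.50×10⁻⁵ m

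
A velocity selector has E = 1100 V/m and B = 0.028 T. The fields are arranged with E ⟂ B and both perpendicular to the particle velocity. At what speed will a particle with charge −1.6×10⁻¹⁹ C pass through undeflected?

For undeflected motion the electric and magnetic forces balance: qE = qvB.
v = E/B = 1100/0.028 = 3.9×10⁴ m/s.

v = 3.9×10⁴ m/s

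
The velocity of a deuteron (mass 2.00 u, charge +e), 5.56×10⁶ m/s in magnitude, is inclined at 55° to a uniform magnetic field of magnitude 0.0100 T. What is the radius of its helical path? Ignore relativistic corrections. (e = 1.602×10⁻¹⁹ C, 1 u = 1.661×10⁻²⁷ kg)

r ≈ 9.44 m

v⊥ = v sinθ = 5.56×10⁶·sin55° ≈ 4.554×10⁶ m/s.
r = m v⊥/(|q|B) = (3.322×10⁻²⁷)(4.554×10⁶)/((1.602×10⁻¹⁹)(0.0100)) ≈ 9.44 m.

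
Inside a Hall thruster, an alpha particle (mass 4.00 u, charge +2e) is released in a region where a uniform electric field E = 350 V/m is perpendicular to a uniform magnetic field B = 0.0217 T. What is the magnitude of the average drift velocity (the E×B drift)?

In crossed fields the guiding centre drifts at v_d = |E×B|/B² = E/B, independent of charge and mass.
v_d = 350/0.0217 = 1.61×10⁴ m/s.

v_d ≈ 1.61×10⁴ m/s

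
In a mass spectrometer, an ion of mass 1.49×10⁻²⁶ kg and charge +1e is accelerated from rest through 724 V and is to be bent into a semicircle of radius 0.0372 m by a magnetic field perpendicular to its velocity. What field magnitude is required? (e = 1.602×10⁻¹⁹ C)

v = √(2|q|V/m) = √(2·1.602×10⁻¹⁹·724/1.49×10⁻²⁶) ≈ 1.248×10⁵ m/s.
B = mv/(|q|r) = (1.49×10⁻²⁶)(1.248×10⁵)/((1.602×10⁻¹⁹)(0.0372)) ≈ 0.312 T.

B ≈ 0.312 T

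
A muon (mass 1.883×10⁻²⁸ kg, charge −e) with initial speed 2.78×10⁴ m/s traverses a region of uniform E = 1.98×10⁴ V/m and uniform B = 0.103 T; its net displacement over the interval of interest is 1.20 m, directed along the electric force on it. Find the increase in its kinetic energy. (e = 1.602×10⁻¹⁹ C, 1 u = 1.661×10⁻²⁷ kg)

ΔKE ≈ 3.81×10⁻¹⁵ J

The magnetic force is always ⟂ v and does no work; only the electric force changes KE.
ΔKE = F_E · d = |q|E d = (1.602×10⁻¹⁹)(1.98×10⁴)(1.20) ≈ 3.81×10⁻¹⁵ J.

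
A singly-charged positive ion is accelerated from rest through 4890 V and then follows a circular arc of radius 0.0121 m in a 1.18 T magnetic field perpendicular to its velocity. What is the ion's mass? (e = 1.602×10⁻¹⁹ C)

m ≈ 3.34×10⁻²⁷ kg

Combine |q|V = ½mv² and r = mv/(|q|B): eliminate v to get m = qB²r²/(2V).
m = (1.602×10⁻¹⁹)(1.18)²(0.0121)²/(2·4890) ≈ 3.34×10⁻²⁷ kg.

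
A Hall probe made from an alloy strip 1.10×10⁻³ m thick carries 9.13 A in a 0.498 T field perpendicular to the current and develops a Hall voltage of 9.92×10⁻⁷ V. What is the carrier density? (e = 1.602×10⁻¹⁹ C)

n ≈ 2.60×10²⁸ m⁻³

From V_H = IB/(n e t), n = IB/(V_H e t).
n = (9.13)(0.498)/((9.92×10⁻⁷)(1.602×10⁻¹⁹)(1.10×10⁻³)) ≈ 2.60×10²⁸ m⁻³.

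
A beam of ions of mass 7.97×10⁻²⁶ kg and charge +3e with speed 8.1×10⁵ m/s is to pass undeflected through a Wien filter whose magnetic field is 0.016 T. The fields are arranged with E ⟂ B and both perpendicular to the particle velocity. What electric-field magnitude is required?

For straight-line motion qE = qvB, so E = vB.
E = 8.1×10⁵ × 0.016 = 1.3×10⁴ V/m.

E = 1.3×10⁴ V/m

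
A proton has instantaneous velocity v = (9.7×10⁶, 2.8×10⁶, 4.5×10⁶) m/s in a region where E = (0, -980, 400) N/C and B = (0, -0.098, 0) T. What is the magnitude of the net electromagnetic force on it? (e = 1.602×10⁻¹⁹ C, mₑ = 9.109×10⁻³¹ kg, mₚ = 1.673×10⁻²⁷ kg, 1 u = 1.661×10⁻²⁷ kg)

|F| ≈ 1.68×10⁻¹³ N

v×B = (4.41×10⁵, 0, -9.51×10⁵) N/C.
E + v×B = (4.41×10⁵, -980, -9.50×10⁵) N/C.
F = q(E + v×B) = (1.602×10⁻¹⁹ C)·(4.41×10⁵, -980, -9.50×10⁵) = (7.06×10⁻¹⁴, -1.57×10⁻¹⁶, -1.52×10⁻¹³) N.
|F| = 1.68×10⁻¹³ N.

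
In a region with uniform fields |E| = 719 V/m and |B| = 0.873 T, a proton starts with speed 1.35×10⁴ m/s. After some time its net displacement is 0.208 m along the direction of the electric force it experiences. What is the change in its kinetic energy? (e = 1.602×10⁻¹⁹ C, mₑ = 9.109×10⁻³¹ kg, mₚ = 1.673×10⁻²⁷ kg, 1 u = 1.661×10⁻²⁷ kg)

The magnetic force is always ⟂ v and does no work; only the electric force changes KE.
ΔKE = F_E · d = |q|E d = (1.602×10⁻¹⁹)(719)(0.208) ≈ 2.40×10⁻¹⁷ J.

ΔKE ≈ 2.40×10⁻¹⁷ J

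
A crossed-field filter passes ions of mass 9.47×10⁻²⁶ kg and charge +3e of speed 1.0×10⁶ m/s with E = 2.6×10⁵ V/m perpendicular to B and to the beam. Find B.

B = 0.26 T

Balance of forces in the selector: qE = qvB ⇒ B = E/v.
B = 2.6×10⁵/1.0×10⁶ = 0.26 T.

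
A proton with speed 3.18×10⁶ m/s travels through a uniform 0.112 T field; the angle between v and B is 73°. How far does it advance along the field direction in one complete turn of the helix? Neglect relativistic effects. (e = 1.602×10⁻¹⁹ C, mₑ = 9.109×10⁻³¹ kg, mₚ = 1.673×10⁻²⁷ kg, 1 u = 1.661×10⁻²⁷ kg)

p ≈ 0.545 m

v∥ = v cosθ = 3.18×10⁶·cos73° ≈ 9.297×10⁵ m/s.
T = 2πm/(|q|B) = 2π(1.673×10⁻²⁷)/((1.602×10⁻¹⁹)(0.112)) ≈ 5.859×10⁻⁷ s.
pitch = v∥ T = (9.297×10⁵)(5.859×10⁻⁷) ≈ 0.545 m.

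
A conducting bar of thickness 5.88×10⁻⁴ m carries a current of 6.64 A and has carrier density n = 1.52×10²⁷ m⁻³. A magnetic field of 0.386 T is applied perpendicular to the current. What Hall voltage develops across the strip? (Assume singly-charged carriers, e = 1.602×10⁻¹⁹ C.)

V_H = IB/(n e t).
V_H = (6.64)(0.386)/((1.52×10²⁷)(1.602×10⁻¹⁹)(5.88×10⁻⁴)) ≈ 1.79×10⁻⁵ V.

V_H ≈ 1.79×10⁻⁵ V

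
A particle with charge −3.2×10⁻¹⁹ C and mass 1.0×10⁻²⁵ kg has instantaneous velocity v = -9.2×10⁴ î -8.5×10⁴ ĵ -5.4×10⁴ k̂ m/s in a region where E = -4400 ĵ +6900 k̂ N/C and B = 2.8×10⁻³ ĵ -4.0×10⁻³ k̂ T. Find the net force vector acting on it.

F ≈ (-1.57×10⁻¹⁶, 1.53×10⁻¹⁵, -2.13×10⁻¹⁵) N

v×B = (491, -368, -258) N/C.
E + v×B = (491, -4770, 6640) N/C.
F = q(E + v×B) = (−3.2×10⁻¹⁹ C)·(491, -4770, 6640) = (-1.57×10⁻¹⁶, 1.53×10⁻¹⁵, -2.13×10⁻¹⁵) N.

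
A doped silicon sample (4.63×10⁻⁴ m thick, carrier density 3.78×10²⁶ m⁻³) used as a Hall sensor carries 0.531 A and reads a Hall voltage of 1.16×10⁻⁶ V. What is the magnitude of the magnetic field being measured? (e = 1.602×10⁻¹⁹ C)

From V_H = IB/(n e t), B = V_H n e t / I.
B = (1.16×10⁻⁶)(3.78×10²⁶)(1.602×10⁻¹⁹)(4.63×10⁻⁴)/0.531 ≈ 0.0612 T.

B ≈ 0.0612 T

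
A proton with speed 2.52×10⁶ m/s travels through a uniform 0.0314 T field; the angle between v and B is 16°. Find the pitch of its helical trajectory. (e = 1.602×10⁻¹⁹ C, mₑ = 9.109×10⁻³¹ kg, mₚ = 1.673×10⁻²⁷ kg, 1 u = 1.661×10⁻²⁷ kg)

v∥ = v cosθ = 2.52×10⁶·cos16° ≈ 2.422×10⁶ m/s.
T = 2πm/(|q|B) = 2π(1.673×10⁻²⁷)/((1.602×10⁻¹⁹)(0.0314)) ≈ 2.090×10⁻⁶ s.
pitch = v∥ T = (2.422×10⁶)(2.090×10⁻⁶) ≈ 5.06 m.

p ≈ 5.06 m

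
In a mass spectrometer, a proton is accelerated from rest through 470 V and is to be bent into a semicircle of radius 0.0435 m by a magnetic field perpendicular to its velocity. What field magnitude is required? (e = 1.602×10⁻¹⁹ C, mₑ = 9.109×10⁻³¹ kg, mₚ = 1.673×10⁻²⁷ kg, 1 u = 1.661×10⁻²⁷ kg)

B ≈ 0.0720 T

v = √(2|q|V/m) = √(2·1.602×10⁻¹⁹·470/1.673×10⁻²⁷) ≈ 3.000×10⁵ m/s.
B = mv/(|q|r) = (1.673×10⁻²⁷)(3.000×10⁵)/((1.602×10⁻¹⁹)(0.0435)) ≈ 0.0720 T.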